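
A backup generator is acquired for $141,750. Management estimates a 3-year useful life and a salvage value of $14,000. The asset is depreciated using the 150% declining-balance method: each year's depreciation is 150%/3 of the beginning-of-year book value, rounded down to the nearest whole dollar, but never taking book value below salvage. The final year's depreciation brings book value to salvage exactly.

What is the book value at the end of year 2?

Depreciable base = $141,750 − $14,000 = $127,750.
Year 1: ⌊$141,750 × 150%/3⌋ = $70,875. Book value $70,875.
Year 2: ⌊$70,875 × 150%/3⌋ = $35,437. Book value $35,438.

$35,438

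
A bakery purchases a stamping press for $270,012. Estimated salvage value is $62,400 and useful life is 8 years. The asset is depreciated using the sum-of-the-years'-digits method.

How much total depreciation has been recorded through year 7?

$201,845

Depreciable base = $270,012 − $62,400 = $207,612.
Sum of the years' digits = 8+7+6+5+4+3+2+1 = 36.
Year 1: $207,612 × 8/36 = $46,136. Book value $223,876.
Year 2: $207,612 × 7/36 = $40,369. Book value $183,507.
Year 3: $207,612 × 6/36 = $34,602. Book value $148,905.
Year 4: $207,612 × 5/36 = $28,835. Book value $120,070.
Year 5: $207,612 × 4/36 = $23,068. Book value $97,002.
Year 6: $207,612 × 3/36 = $17,301. Book value $79,701.
Year 7: $207,612 × 2/36 = $11,534. Book value $68,167.
Accumulated through year 7 = $270,012 − $68,167 = $201,845.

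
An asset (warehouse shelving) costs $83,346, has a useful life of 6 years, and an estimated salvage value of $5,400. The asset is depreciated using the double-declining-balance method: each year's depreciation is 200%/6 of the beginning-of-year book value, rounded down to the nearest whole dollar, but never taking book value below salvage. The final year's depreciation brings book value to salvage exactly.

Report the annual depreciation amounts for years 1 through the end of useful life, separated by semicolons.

$27,782; $18,521; $12,347; $8,232; $5,488; $5,576

Depreciable base = $83,346 − $5,400 = $77,946.
Year 1: ⌊$83,346 × 200%/6⌋ = $27,782. Book value $55,564.
Year 2: ⌊$55,564 × 200%/6⌋ = $18,521. Book value $37,043.
Year 3: ⌊$37,043 × 200%/6⌋ = $12,347. Book value $24,696.
Year 4: ⌊$24,696 × 200%/6⌋ = $8,232. Book value $16,464.
Year 5: ⌊$16,464 × 200%/6⌋ = $5,488. Book value $10,976.
Year 6 (final): $10,976 − $5,400 = $5,576. Book value $5,400.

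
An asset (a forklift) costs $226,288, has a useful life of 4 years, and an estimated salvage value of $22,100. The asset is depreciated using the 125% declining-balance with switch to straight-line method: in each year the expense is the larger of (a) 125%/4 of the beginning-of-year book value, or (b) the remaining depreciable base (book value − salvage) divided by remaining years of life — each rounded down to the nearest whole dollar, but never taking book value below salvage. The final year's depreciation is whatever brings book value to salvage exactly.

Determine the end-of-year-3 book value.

Depreciable base = $226,288 − $22,100 = $204,188.
Year 1: DB = ⌊$226,288 × 125%/4⌋ = $70,715; SL = ⌊$204,188/4⌋ = $51,047 → take DB $70,715. Book value $155,573.
Year 2: DB = ⌊$155,573 × 125%/4⌋ = $48,616; SL = ⌊$133,473/3⌋ = $44,491 → take DB $48,616. Book value $106,957.
Year 3: DB = ⌊$106,957 × 125%/4⌋ = $33,424; SL = ⌊$84,857/2⌋ = $42,428 → take SL $42,428. Book value $64,529.

$64,529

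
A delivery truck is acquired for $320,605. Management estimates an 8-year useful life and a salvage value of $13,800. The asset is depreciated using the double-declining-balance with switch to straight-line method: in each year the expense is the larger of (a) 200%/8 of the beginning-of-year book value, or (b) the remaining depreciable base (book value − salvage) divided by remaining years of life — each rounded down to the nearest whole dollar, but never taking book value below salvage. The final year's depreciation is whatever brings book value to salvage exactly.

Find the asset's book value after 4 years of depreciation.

Depreciable base = $320,605 − $13,800 = $306,805.
Year 1: DB = ⌊$320,605 × 200%/8⌋ = $80,151; SL = ⌊$306,805/8⌋ = $38,350 → take DB $80,151. Book value $240,454.
Year 2: DB = ⌊$240,454 × 200%/8⌋ = $60,113; SL = ⌊$226,654/7⌋ = $32,379 → take DB $60,113. Book value $180,341.
Year 3: DB = ⌊$180,341 × 200%/8⌋ = $45,085; SL = ⌊$166,541/6⌋ = $27,756 → take DB $45,085. Book value $135,256.
Year 4: DB = ⌊$135,256 × 200%/8⌋ = $33,814; SL = ⌊$121,456/5⌋ = $24,291 → take DB $33,814. Book value $101,442.

$101,442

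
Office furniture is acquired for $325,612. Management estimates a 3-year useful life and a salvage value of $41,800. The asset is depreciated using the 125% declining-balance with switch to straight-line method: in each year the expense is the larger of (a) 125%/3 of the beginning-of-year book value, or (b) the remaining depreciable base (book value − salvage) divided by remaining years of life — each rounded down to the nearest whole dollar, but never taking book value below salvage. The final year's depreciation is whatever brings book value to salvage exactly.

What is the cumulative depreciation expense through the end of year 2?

$214,813

Depreciable base = $325,612 − $41,800 = $283,812.
Year 1: DB = ⌊$325,612 × 125%/3⌋ = $135,671; SL = ⌊$283,812/3⌋ = $94,604 → take DB $135,671. Book value $189,941.
Year 2: DB = ⌊$189,941 × 125%/3⌋ = $79,142; SL = ⌊$148,141/2⌋ = $74,070 → take DB $79,142. Book value $110,799.
Accumulated through year 2 = $325,612 − $110,799 = $214,813.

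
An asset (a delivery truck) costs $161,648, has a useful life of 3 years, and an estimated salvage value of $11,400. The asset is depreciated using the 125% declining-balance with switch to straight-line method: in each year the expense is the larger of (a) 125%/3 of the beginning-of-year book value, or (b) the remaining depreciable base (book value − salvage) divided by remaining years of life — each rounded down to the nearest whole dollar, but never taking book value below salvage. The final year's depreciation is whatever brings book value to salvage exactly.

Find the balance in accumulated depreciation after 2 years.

$108,800

Depreciable base = $161,648 − $11,400 = $150,248.
Year 1: DB = ⌊$161,648 × 125%/3⌋ = $67,353; SL = ⌊$150,248/3⌋ = $50,082 → take DB $67,353. Book value $94,295.
Year 2: DB = ⌊$94,295 × 125%/3⌋ = $39,289; SL = ⌊$82,895/2⌋ = $41,447 → take SL $41,447. Book value $52,848.
Accumulated through year 2 = $161,648 − $52,848 = $108,800.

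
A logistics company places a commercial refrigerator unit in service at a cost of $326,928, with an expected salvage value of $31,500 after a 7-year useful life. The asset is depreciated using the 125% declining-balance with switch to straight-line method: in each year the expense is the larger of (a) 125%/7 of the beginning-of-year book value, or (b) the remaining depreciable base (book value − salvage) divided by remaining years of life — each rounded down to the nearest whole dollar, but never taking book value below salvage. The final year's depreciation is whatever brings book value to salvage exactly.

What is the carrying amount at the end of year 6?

$68,926

Depreciable base = $326,928 − $31,500 = $295,428.
Year 1: DB = ⌊$326,928 × 125%/7⌋ = $58,380; SL = ⌊$295,428/7⌋ = $42,204 → take DB $58,380. Book value $268,548.
Year 2: DB = ⌊$268,548 × 125%/7⌋ = $47,955; SL = ⌊$237,048/6⌋ = $39,508 → take DB $47,955. Book value $220,593.
Year 3: DB = ⌊$220,593 × 125%/7⌋ = $39,391; SL = ⌊$189,093/5⌋ = $37,818 → take DB $39,391. Book value $181,202.
Year 4: DB = ⌊$181,202 × 125%/7⌋ = $32,357; SL = ⌊$149,702/4⌋ = $37,425 → take SL $37,425. Book value $143,777.
Year 5: DB = ⌊$143,777 × 125%/7⌋ = $25,674; SL = ⌊$112,277/3⌋ = $37,425 → take SL $37,425. Book value $106,352.
Year 6: DB = ⌊$106,352 × 125%/7⌋ = $18,991; SL = ⌊$74,852/2⌋ = $37,426 → take SL $37,426. Book value $68,926.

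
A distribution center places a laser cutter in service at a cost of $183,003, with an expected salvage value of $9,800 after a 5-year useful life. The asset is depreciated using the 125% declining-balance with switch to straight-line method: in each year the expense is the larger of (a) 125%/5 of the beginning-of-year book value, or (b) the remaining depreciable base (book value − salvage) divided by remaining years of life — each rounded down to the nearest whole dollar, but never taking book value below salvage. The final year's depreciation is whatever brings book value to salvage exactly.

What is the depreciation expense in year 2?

$34,313

Depreciable base = $183,003 − $9,800 = $173,203.
Year 1: DB = ⌊$183,003 × 125%/5⌋ = $45,750; SL = ⌊$173,203/5⌋ = $34,640 → take DB $45,750. Book value $137,253.
Year 2: DB = ⌊$137,253 × 125%/5⌋ = $34,313; SL = ⌊$127,453/4⌋ = $31,863 → take DB $34,313. Book value $102,940.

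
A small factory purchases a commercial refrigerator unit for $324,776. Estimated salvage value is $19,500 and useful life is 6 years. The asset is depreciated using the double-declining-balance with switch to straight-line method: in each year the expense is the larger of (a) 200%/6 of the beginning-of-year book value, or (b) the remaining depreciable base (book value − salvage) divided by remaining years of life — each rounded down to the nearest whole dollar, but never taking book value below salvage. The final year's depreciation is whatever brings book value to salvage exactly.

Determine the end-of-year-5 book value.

Depreciable base = $324,776 − $19,500 = $305,276.
Year 1: DB = ⌊$324,776 × 200%/6⌋ = $108,258; SL = ⌊$305,276/6⌋ = $50,879 → take DB $108,258. Book value $216,518.
Year 2: DB = ⌊$216,518 × 200%/6⌋ = $72,172; SL = ⌊$197,018/5⌋ = $39,403 → take DB $72,172. Book value $144,346.
Year 3: DB = ⌊$144,346 × 200%/6⌋ = $48,115; SL = ⌊$124,846/4⌋ = $31,211 → take DB $48,115. Book value $96,231.
Year 4: DB = ⌊$96,231 × 200%/6⌋ = $32,077; SL = ⌊$76,731/3⌋ = $25,577 → take DB $32,077. Book value $64,154.
Year 5: DB = ⌊$64,154 × 200%/6⌋ = $21,384; SL = ⌊$44,654/2⌋ = $22,327 → take SL $22,327. Book value $41,827.

$41,827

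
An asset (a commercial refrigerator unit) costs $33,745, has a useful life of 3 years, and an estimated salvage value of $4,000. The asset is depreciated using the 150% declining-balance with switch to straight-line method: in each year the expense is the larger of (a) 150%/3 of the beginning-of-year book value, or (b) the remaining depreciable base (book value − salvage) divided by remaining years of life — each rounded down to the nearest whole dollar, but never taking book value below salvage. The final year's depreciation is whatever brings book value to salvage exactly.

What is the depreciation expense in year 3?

$4,437

Depreciable base = $33,745 − $4,000 = $29,745.
Year 1: DB = ⌊$33,745 × 150%/3⌋ = $16,872; SL = ⌊$29,745/3⌋ = $9,915 → take DB $16,872. Book value $16,873.
Year 2: DB = ⌊$16,873 × 150%/3⌋ = $8,436; SL = ⌊$12,873/2⌋ = $6,436 → take DB $8,436. Book value $8,437.
Year 3 (final): $8,437 − $4,000 = $4,437. Book value $4,000.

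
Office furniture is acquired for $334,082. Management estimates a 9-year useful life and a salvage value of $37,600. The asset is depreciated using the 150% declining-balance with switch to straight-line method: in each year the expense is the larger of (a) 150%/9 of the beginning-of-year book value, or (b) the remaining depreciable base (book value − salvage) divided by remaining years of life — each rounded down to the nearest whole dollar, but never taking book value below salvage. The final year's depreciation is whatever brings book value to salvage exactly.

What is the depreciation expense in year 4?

$32,222

Depreciable base = $334,082 − $37,600 = $296,482.
Year 1: DB = ⌊$334,082 × 150%/9⌋ = $55,680; SL = ⌊$296,482/9⌋ = $32,942 → take DB $55,680. Book value $278,402.
Year 2: DB = ⌊$278,402 × 150%/9⌋ = $46,400; SL = ⌊$240,802/8⌋ = $30,100 → take DB $46,400. Book value $232,002.
Year 3: DB = ⌊$232,002 × 150%/9⌋ = $38,667; SL = ⌊$194,402/7⌋ = $27,771 → take DB $38,667. Book value $193,335.
Year 4: DB = ⌊$193,335 × 150%/9⌋ = $32,222; SL = ⌊$155,735/6⌋ = $25,955 → take DB $32,222. Book value $161,113.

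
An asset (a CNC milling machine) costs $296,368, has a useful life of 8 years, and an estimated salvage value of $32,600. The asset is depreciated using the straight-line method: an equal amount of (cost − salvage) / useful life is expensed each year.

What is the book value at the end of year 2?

$230,426

Depreciable base = $296,368 − $32,600 = $263,768.
Annual expense = $263,768 / 8 = $32,971.
End of year 1: book value $263,397.
End of year 2: book value $230,426.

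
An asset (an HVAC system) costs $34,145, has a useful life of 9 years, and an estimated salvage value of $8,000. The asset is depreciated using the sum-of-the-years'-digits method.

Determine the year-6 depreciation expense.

Depreciable base = $34,145 − $8,000 = $26,145.
Sum of the years' digits = 9+8+7+6+5+4+3+2+1 = 45.
Year 1: $26,145 × 9/45 = $5,229. Book value $28,916.
Year 2: $26,145 × 8/45 = $4,648. Book value $24,268.
Year 3: $26,145 × 7/45 = $4,067. Book value $20,201.
Year 4: $26,145 × 6/45 = $3,486. Book value $16,715.
Year 5: $26,145 × 5/45 = $2,905. Book value $13,810.
Year 6: $26,145 × 4/45 = $2,324. Book value $11,486.

$2,324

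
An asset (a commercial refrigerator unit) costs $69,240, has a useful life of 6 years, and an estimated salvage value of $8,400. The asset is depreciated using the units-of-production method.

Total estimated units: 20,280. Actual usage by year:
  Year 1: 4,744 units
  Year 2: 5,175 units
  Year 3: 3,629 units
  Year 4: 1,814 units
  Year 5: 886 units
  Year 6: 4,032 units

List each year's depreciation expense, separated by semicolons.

Depreciable base = $69,240 − $8,400 = $60,840.
Rate = $60,840 / 20,280 units = $3 per unit.
Year 1: 4,744 × $3 = $14,232. Book value $55,008.
Year 2: 5,175 × $3 = $15,525. Book value $39,483.
Year 3: 3,629 × $3 = $10,887. Book value $28,596.
Year 4: 1,814 × $3 = $5,442. Book value $23,154.
Year 5: 886 × $3 = $2,658. Book value $20,496.
Year 6: 4,032 × $3 = $12,096. Book value $8,400.

$14,232; $15,525; $10,887; $5,442; $2,658; $12,096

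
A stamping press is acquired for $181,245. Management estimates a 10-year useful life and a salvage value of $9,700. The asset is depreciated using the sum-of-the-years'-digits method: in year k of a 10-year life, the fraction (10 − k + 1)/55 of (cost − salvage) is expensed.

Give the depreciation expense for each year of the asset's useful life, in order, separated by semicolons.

Depreciable base = $181,245 − $9,700 = $171,545.
Sum of the years' digits = 10+9+8+7+6+5+4+3+2+1 = 55.
Year 1: $171,545 × 10/55 = $31,190. Book value $150,055.
Year 2: $171,545 × 9/55 = $28,071. Book value $121,984.
Year 3: $171,545 × 8/55 = $24,952. Book value $97,032.
Year 4: $171,545 × 7/55 = $21,833. Book value $75,199.
Year 5: $171,545 × 6/55 = $18,714. Book value $56,485.
Year 6: $171,545 × 5/55 = $15,595. Book value $40,890.
Year 7: $171,545 × 4/55 = $12,476. Book value $28,414.
Year 8: $171,545 × 3/55 = $9,357. Book value $19,057.
Year 9: $171,545 × 2/55 = $6,238. Book value $12,819.
Year 10: $171,545 × 1/55 = $3,119. Book value $9,700.

$31,190; $28,071; $24,952; $21,833; $18,714; $15,595; $12,476; $9,357; $6,238; $3,119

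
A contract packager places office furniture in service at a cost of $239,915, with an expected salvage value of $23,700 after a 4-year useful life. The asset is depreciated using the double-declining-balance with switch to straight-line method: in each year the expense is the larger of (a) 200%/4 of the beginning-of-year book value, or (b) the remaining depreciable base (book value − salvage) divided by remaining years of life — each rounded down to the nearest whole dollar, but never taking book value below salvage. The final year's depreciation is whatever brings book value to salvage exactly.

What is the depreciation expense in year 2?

$59,979

Depreciable base = $239,915 − $23,700 = $216,215.
Year 1: DB = ⌊$239,915 × 200%/4⌋ = $119,957; SL = ⌊$216,215/4⌋ = $54,053 → take DB $119,957. Book value $119,958.
Year 2: DB = ⌊$119,958 × 200%/4⌋ = $59,979; SL = ⌊$96,258/3⌋ = $32,086 → take DB $59,979. Book value $59,979.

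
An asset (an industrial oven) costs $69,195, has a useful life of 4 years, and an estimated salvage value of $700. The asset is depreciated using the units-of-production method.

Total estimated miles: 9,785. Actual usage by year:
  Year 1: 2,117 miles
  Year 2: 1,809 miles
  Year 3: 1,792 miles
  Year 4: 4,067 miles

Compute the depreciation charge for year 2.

Depreciable base = $69,195 − $700 = $68,495.
Rate = $68,495 / 9,785 miles = $7 per mile.
Year 1: 2,117 × $7 = $14,819. Book value $54,376.
Year 2: 1,809 × $7 = $12,663. Book value $41,713.

$12,663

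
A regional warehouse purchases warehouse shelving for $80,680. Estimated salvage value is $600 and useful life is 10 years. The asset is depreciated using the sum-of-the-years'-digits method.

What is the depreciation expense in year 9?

Depreciable base = $80,680 − $600 = $80,080.
Sum of the years' digits = 10+9+8+7+6+5+4+3+2+1 = 55.
Year 1: $80,080 × 10/55 = $14,560. Book value $66,120.
Year 2: $80,080 × 9/55 = $13,104. Book value $53,016.
Year 3: $80,080 × 8/55 = $11,648. Book value $41,368.
Year 4: $80,080 × 7/55 = $10,192. Book value $31,176.
Year 5: $80,080 × 6/55 = $8,736. Book value $22,440.
Year 6: $80,080 × 5/55 = $7,280. Book value $15,160.
Year 7: $80,080 × 4/55 = $5,824. Book value $9,336.
Year 8: $80,080 × 3/55 = $4,368. Book value $4,968.
Year 9: $80,080 × 2/55 = $2,912. Book value $2,056.

$2,912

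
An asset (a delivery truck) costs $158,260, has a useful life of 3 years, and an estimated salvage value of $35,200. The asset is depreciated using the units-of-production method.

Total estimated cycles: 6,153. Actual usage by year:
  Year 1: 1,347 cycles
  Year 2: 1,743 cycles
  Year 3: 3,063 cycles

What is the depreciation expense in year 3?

Depreciable base = $158,260 − $35,200 = $123,060.
Rate = $123,060 / 6,153 cycles = $20 per cycle.
Year 1: 1,347 × $20 = $26,940. Book value $131,320.
Year 2: 1,743 × $20 = $34,860. Book value $96,460.
Year 3: 3,063 × $20 = $61,260. Book value $35,200.

$61,260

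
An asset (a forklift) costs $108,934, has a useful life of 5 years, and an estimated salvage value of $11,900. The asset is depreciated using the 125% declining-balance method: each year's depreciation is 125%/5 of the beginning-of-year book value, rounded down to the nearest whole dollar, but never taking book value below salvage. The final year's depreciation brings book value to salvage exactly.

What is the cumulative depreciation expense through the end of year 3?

$62,977

Depreciable base = $108,934 − $11,900 = $97,034.
Year 1: ⌊$108,934 × 125%/5⌋ = $27,233. Book value $81,701.
Year 2: ⌊$81,701 × 125%/5⌋ = $20,425. Book value $61,276.
Year 3: ⌊$61,276 × 125%/5⌋ = $15,319. Book value $45,957.
Accumulated through year 3 = $108,934 − $45,957 = $62,977.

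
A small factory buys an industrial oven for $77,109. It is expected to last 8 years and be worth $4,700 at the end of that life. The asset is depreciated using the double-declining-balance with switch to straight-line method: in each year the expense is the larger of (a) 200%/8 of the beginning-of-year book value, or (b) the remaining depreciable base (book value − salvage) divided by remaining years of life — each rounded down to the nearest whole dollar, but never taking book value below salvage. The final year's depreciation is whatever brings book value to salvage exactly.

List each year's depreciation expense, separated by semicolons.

Depreciable base = $77,109 − $4,700 = $72,409.
Year 1: DB = ⌊$77,109 × 200%/8⌋ = $19,277; SL = ⌊$72,409/8⌋ = $9,051 → take DB $19,277. Book value $57,832.
Year 2: DB = ⌊$57,832 × 200%/8⌋ = $14,458; SL = ⌊$53,132/7⌋ = $7,590 → take DB $14,458. Book value $43,374.
Year 3: DB = ⌊$43,374 × 200%/8⌋ = $10,843; SL = ⌊$38,674/6⌋ = $6,445 → take DB $10,843. Book value $32,531.
Year 4: DB = ⌊$32,531 × 200%/8⌋ = $8,132; SL = ⌊$27,831/5⌋ = $5,566 → take DB $8,132. Book value $24,399.
Year 5: DB = ⌊$24,399 × 200%/8⌋ = $6,099; SL = ⌊$19,699/4⌋ = $4,924 → take DB $6,099. Book value $18,300.
Year 6: DB = ⌊$18,300 × 200%/8⌋ = $4,575; SL = ⌊$13,600/3⌋ = $4,533 → take DB $4,575. Book value $13,725.
Year 7: DB = ⌊$13,725 × 200%/8⌋ = $3,431; SL = ⌊$9,025/2⌋ = $4,512 → take SL $4,512. Book value $9,213.
Year 8 (final): $9,213 − $4,700 = $4,513. Book value $4,700.

$19,277; $14,458; $10,843; $8,132; $6,099; $4,575; $4,512; $4,513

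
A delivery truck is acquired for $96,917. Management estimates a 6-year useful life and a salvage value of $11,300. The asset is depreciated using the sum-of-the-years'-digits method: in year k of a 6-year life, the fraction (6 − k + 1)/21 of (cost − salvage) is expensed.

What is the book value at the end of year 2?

Depreciable base = $96,917 − $11,300 = $85,617.
Sum of the years' digits = 6+5+4+3+2+1 = 21.
Year 1: $85,617 × 6/21 = $24,462. Book value $72,455.
Year 2: $85,617 × 5/21 = $20,385. Book value $52,070.

$52,070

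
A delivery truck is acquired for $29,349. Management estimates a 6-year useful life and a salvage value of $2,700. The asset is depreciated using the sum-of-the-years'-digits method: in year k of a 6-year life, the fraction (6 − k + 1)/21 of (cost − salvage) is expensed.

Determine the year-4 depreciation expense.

Depreciable base = $29,349 − $2,700 = $26,649.
Sum of the years' digits = 6+5+4+3+2+1 = 21.
Year 1: $26,649 × 6/21 = $7,614. Book value $21,735.
Year 2: $26,649 × 5/21 = $6,345. Book value $15,390.
Year 3: $26,649 × 4/21 = $5,076. Book value $10,314.
Year 4: $26,649 × 3/21 = $3,807. Book value $6,507.

$3,807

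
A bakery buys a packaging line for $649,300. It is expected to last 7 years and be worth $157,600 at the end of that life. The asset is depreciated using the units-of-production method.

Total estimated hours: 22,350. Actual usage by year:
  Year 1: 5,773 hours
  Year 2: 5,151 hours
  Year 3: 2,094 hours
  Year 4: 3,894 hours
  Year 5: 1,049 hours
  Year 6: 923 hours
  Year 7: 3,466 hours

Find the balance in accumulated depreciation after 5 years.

Depreciable base = $649,300 − $157,600 = $491,700.
Rate = $491,700 / 22,350 hours = $22 per hour.
Year 1: 5,773 × $22 = $127,006. Book value $522,294.
Year 2: 5,151 × $22 = $113,322. Book value $408,972.
Year 3: 2,094 × $22 = $46,068. Book value $362,904.
Year 4: 3,894 × $22 = $85,668. Book value $277,236.
Year 5: 1,049 × $22 = $23,078. Book value $254,158.
Accumulated through year 5 = $649,300 − $254,158 = $395,142.

$395,142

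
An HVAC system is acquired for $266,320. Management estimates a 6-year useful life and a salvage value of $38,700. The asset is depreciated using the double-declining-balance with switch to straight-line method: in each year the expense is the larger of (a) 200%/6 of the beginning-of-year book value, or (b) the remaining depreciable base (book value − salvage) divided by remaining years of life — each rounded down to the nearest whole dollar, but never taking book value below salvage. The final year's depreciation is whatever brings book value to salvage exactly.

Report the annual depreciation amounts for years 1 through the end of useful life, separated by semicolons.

Depreciable base = $266,320 − $38,700 = $227,620.
Year 1: DB = ⌊$266,320 × 200%/6⌋ = $88,773; SL = ⌊$227,620/6⌋ = $37,936 → take DB $88,773. Book value $177,547.
Year 2: DB = ⌊$177,547 × 200%/6⌋ = $59,182; SL = ⌊$138,847/5⌋ = $27,769 → take DB $59,182. Book value $118,365.
Year 3: DB = ⌊$118,365 × 200%/6⌋ = $39,455; SL = ⌊$79,665/4⌋ = $19,916 → take DB $39,455. Book value $78,910.
Year 4: DB = ⌊$78,910 × 200%/6⌋ = $26,303; SL = ⌊$40,210/3⌋ = $13,403 → take DB $26,303. Book value $52,607.
Year 5: DB = ⌊$52,607 × 200%/6⌋ = $17,535; SL = ⌊$13,907/2⌋ = $6,953 → take DB $17,535, capped at $13,907. Book value $38,700.
Year 6 (final): $38,700 − $38,700 = $0. Book value $38,700.

$88,773; $59,182; $39,455; $26,303; $13,907; $0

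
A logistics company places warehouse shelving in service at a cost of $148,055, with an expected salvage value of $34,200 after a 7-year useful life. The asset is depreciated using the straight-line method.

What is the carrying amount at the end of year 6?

Depreciable base = $148,055 − $34,200 = $113,855.
Annual expense = $113,855 / 7 = $16,265.
End of year 1: book value $131,790.
End of year 2: book value $115,525.
End of year 3: book value $99,260.
End of year 4: book value $82,995.
End of year 5: book value $66,730.
End of year 6: book value $50,465.

$50,465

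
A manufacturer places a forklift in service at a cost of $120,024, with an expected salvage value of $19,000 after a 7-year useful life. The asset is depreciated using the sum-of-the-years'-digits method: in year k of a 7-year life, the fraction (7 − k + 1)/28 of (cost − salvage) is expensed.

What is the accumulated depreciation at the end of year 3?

$64,944

Depreciable base = $120,024 − $19,000 = $101,024.
Sum of the years' digits = 7+6+5+4+3+2+1 = 28.
Year 1: $101,024 × 7/28 = $25,256. Book value $94,768.
Year 2: $101,024 × 6/28 = $21,648. Book value $73,120.
Year 3: $101,024 × 5/28 = $18,040. Book value $55,080.
Accumulated through year 3 = $120,024 − $55,080 = $64,944.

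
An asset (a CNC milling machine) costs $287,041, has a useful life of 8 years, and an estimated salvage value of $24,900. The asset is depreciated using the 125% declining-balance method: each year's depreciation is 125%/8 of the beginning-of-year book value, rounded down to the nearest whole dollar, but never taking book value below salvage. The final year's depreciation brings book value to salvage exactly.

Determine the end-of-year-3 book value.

$172,420

Depreciable base = $287,041 − $24,900 = $262,141.
Year 1: ⌊$287,041 × 125%/8⌋ = $44,850. Book value $242,191.
Year 2: ⌊$242,191 × 125%/8⌋ = $37,842. Book value $204,349.
Year 3: ⌊$204,349 × 125%/8⌋ = $31,929. Book value $172,420.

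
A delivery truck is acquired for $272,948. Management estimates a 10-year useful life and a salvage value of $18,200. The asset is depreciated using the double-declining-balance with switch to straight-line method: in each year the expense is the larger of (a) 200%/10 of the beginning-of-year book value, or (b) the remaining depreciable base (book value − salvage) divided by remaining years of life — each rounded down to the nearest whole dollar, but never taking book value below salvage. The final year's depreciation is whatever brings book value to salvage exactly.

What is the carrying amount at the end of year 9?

Depreciable base = $272,948 − $18,200 = $254,748.
Year 1: DB = ⌊$272,948 × 200%/10⌋ = $54,589; SL = ⌊$254,748/10⌋ = $25,474 → take DB $54,589. Book value $218,359.
Year 2: DB = ⌊$218,359 × 200%/10⌋ = $43,671; SL = ⌊$200,159/9⌋ = $22,239 → take DB $43,671. Book value $174,688.
Year 3: DB = ⌊$174,688 × 200%/10⌋ = $34,937; SL = ⌊$156,488/8⌋ = $19,561 → take DB $34,937. Book value $139,751.
Year 4: DB = ⌊$139,751 × 200%/10⌋ = $27,950; SL = ⌊$121,551/7⌋ = $17,364 → take DB $27,950. Book value $111,801.
Year 5: DB = ⌊$111,801 × 200%/10⌋ = $22,360; SL = ⌊$93,601/6⌋ = $15,600 → take DB $22,360. Book value $89,441.
Year 6: DB = ⌊$89,441 × 200%/10⌋ = $17,888; SL = ⌊$71,241/5⌋ = $14,248 → take DB $17,888. Book value $71,553.
Year 7: DB = ⌊$71,553 × 200%/10⌋ = $14,310; SL = ⌊$53,353/4⌋ = $13,338 → take DB $14,310. Book value $57,243.
Year 8: DB = ⌊$57,243 × 200%/10⌋ = $11,448; SL = ⌊$39,043/3⌋ = $13,014 → take SL $13,014. Book value $44,229.
Year 9: DB = ⌊$44,229 × 200%/10⌋ = $8,845; SL = ⌊$26,029/2⌋ = $13,014 → take SL $13,014. Book value $31,215.

$31,215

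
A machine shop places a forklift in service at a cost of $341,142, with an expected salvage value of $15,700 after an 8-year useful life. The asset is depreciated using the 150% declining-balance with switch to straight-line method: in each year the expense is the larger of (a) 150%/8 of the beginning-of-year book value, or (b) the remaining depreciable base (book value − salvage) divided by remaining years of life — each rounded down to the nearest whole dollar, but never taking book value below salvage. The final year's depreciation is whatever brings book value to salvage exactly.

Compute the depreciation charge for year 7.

Depreciable base = $341,142 − $15,700 = $325,442.
Year 1: DB = ⌊$341,142 × 150%/8⌋ = $63,964; SL = ⌊$325,442/8⌋ = $40,680 → take DB $63,964. Book value $277,178.
Year 2: DB = ⌊$277,178 × 150%/8⌋ = $51,970; SL = ⌊$261,478/7⌋ = $37,354 → take DB $51,970. Book value $225,208.
Year 3: DB = ⌊$225,208 × 150%/8⌋ = $42,226; SL = ⌊$209,508/6⌋ = $34,918 → take DB $42,226. Book value $182,982.
Year 4: DB = ⌊$182,982 × 150%/8⌋ = $34,309; SL = ⌊$167,282/5⌋ = $33,456 → take DB $34,309. Book value $148,673.
Year 5: DB = ⌊$148,673 × 150%/8⌋ = $27,876; SL = ⌊$132,973/4⌋ = $33,243 → take SL $33,243. Book value $115,430.
Year 6: DB = ⌊$115,430 × 150%/8⌋ = $21,643; SL = ⌊$99,730/3⌋ = $33,243 → take SL $33,243. Book value $82,187.
Year 7: DB = ⌊$82,187 × 150%/8⌋ = $15,410; SL = ⌊$66,487/2⌋ = $33,243 → take SL $33,243. Book value $48,944.

$33,243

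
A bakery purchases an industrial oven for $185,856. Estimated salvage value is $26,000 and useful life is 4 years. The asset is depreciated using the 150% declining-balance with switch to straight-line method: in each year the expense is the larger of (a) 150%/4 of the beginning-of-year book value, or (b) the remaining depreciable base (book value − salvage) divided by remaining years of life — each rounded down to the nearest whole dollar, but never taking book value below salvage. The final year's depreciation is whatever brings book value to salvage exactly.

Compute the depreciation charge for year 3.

Depreciable base = $185,856 − $26,000 = $159,856.
Year 1: DB = ⌊$185,856 × 150%/4⌋ = $69,696; SL = ⌊$159,856/4⌋ = $39,964 → take DB $69,696. Book value $116,160.
Year 2: DB = ⌊$116,160 × 150%/4⌋ = $43,560; SL = ⌊$90,160/3⌋ = $30,053 → take DB $43,560. Book value $72,600.
Year 3: DB = ⌊$72,600 × 150%/4⌋ = $27,225; SL = ⌊$46,600/2⌋ = $23,300 → take DB $27,225. Book value $45,375.

$27,225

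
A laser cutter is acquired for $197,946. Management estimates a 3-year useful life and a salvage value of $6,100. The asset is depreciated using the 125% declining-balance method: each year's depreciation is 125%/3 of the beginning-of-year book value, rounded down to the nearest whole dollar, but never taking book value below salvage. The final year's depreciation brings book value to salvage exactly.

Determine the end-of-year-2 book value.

Depreciable base = $197,946 − $6,100 = $191,846.
Year 1: ⌊$197,946 × 125%/3⌋ = $82,477. Book value $115,469.
Year 2: ⌊$115,469 × 125%/3⌋ = $48,112. Book value $67,357.

$67,357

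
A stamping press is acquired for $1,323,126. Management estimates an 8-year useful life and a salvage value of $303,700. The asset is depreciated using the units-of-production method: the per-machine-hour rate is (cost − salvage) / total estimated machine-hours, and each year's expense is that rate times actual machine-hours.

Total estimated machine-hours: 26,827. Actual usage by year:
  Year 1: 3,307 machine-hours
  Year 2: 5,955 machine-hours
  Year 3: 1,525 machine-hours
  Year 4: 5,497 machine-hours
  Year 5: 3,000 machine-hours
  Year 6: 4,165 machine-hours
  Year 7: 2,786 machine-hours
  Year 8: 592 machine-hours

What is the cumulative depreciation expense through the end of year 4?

$618,792

Depreciable base = $1,323,126 − $303,700 = $1,019,426.
Rate = $1,019,426 / 26,827 machine-hours = $38 per machine-hour.
Year 1: 3,307 × $38 = $125,666. Book value $1,197,460.
Year 2: 5,955 × $38 = $226,290. Book value $971,170.
Year 3: 1,525 × $38 = $57,950. Book value $913,220.
Year 4: 5,497 × $38 = $208,886. Book value $704,334.
Accumulated through year 4 = $1,323,126 − $704,334 = $618,792.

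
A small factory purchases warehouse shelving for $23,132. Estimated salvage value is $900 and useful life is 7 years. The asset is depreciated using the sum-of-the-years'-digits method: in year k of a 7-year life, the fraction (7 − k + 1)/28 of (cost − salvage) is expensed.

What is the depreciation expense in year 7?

Depreciable base = $23,132 − $900 = $22,232.
Sum of the years' digits = 7+6+5+4+3+2+1 = 28.
Year 1: $22,232 × 7/28 = $5,558. Book value $17,574.
Year 2: $22,232 × 6/28 = $4,764. Book value $12,810.
Year 3: $22,232 × 5/28 = $3,970. Book value $8,840.
Year 4: $22,232 × 4/28 = $3,176. Book value $5,664.
Year 5: $22,232 × 3/28 = $2,382. Book value $3,282.
Year 6: $22,232 × 2/28 = $1,588. Book value $1,694.
Year 7: $22,232 × 1/28 = $794. Book value $900.

$794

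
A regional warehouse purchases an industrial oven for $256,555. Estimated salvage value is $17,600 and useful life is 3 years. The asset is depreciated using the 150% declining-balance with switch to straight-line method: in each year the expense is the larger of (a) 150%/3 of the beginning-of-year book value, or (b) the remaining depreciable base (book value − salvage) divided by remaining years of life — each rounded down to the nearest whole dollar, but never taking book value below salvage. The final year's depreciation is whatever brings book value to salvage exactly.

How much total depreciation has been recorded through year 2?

Depreciable base = $256,555 − $17,600 = $238,955.
Year 1: DB = ⌊$256,555 × 150%/3⌋ = $128,277; SL = ⌊$238,955/3⌋ = $79,651 → take DB $128,277. Book value $128,278.
Year 2: DB = ⌊$128,278 × 150%/3⌋ = $64,139; SL = ⌊$110,678/2⌋ = $55,339 → take DB $64,139. Book value $64,139.
Accumulated through year 2 = $256,555 − $64,139 = $192,416.

$192,416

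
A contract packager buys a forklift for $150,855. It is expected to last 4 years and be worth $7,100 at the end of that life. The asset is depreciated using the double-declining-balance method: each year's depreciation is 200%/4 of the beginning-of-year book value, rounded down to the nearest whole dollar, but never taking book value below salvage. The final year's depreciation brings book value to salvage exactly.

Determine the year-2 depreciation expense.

$37,714

Depreciable base = $150,855 − $7,100 = $143,755.
Year 1: ⌊$150,855 × 200%/4⌋ = $75,427. Book value $75,428.
Year 2: ⌊$75,428 × 200%/4⌋ = $37,714. Book value $37,714.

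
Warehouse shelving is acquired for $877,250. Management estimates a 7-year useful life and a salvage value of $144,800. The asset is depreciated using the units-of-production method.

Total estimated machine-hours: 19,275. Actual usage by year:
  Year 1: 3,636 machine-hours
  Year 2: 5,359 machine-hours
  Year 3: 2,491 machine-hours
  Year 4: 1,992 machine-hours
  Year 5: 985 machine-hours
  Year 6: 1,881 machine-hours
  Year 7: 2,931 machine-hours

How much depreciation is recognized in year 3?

Depreciable base = $877,250 − $144,800 = $732,450.
Rate = $732,450 / 19,275 machine-hours = $38 per machine-hour.
Year 1: 3,636 × $38 = $138,168. Book value $739,082.
Year 2: 5,359 × $38 = $203,642. Book value $535,440.
Year 3: 2,491 × $38 = $94,658. Book value $440,782.

$94,658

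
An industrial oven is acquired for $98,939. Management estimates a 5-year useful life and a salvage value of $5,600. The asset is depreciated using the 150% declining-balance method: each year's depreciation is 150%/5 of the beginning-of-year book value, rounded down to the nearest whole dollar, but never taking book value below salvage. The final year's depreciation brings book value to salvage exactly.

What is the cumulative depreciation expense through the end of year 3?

$65,002

Depreciable base = $98,939 − $5,600 = $93,339.
Year 1: ⌊$98,939 × 150%/5⌋ = $29,681. Book value $69,258.
Year 2: ⌊$69,258 × 150%/5⌋ = $20,777. Book value $48,481.
Year 3: ⌊$48,481 × 150%/5⌋ = $14,544. Book value $33,937.
Accumulated through year 3 = $98,939 − $33,937 = $65,002.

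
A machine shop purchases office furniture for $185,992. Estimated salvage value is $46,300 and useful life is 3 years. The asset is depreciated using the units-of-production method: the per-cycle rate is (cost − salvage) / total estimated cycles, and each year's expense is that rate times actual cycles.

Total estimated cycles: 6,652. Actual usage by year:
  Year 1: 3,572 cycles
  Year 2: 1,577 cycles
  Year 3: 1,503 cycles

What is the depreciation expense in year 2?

Depreciable base = $185,992 − $46,300 = $139,692.
Rate = $139,692 / 6,652 cycles = $21 per cycle.
Year 1: 3,572 × $21 = $75,012. Book value $110,980.
Year 2: 1,577 × $21 = $33,117. Book value $77,863.

$33,117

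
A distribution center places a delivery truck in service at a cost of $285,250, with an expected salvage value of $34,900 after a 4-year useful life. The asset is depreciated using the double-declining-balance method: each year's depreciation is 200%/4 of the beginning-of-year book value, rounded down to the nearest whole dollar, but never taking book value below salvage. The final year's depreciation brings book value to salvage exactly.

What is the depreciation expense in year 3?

$35,656

Depreciable base = $285,250 − $34,900 = $250,350.
Year 1: ⌊$285,250 × 200%/4⌋ = $142,625. Book value $142,625.
Year 2: ⌊$142,625 × 200%/4⌋ = $71,312. Book value $71,313.
Year 3: ⌊$71,313 × 200%/4⌋ = $35,656. Book value $35,657.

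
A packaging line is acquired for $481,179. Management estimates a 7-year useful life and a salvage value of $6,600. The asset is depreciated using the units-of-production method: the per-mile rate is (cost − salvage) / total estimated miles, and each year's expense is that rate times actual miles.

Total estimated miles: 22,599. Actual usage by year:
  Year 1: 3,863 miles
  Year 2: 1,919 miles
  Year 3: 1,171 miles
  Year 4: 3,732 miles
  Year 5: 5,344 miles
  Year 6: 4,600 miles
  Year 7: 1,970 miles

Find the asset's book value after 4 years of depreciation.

$256,794

Depreciable base = $481,179 − $6,600 = $474,579.
Rate = $474,579 / 22,599 miles = $21 per mile.
Year 1: 3,863 × $21 = $81,123. Book value $400,056.
Year 2: 1,919 × $21 = $40,299. Book value $359,757.
Year 3: 1,171 × $21 = $24,591. Book value $335,166.
Year 4: 3,732 × $21 = $78,372. Book value $256,794.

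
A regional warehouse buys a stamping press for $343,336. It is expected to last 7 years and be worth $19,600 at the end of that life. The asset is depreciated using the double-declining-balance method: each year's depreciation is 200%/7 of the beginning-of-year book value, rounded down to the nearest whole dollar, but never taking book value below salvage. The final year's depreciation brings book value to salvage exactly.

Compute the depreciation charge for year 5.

$25,535

Depreciable base = $343,336 − $19,600 = $323,736.
Year 1: ⌊$343,336 × 200%/7⌋ = $98,096. Book value $245,240.
Year 2: ⌊$245,240 × 200%/7⌋ = $70,068. Book value $175,172.
Year 3: ⌊$175,172 × 200%/7⌋ = $50,049. Book value $125,123.
Year 4: ⌊$125,123 × 200%/7⌋ = $35,749. Book value $89,374.
Year 5: ⌊$89,374 × 200%/7⌋ = $25,535. Book value $63,839.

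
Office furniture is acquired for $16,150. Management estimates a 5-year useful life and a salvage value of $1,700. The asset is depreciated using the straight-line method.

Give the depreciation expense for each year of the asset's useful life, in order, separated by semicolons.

Depreciable base = $16,150 − $1,700 = $14,450.
Annual expense = $14,450 / 5 = $2,890.
End of year 1: book value $13,260.
End of year 2: book value $10,370.
End of year 3: book value $7,480.
End of year 4: book value $4,590.
End of year 5: book value $1,700.

$2,890; $2,890; $2,890; $2,890; $2,890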